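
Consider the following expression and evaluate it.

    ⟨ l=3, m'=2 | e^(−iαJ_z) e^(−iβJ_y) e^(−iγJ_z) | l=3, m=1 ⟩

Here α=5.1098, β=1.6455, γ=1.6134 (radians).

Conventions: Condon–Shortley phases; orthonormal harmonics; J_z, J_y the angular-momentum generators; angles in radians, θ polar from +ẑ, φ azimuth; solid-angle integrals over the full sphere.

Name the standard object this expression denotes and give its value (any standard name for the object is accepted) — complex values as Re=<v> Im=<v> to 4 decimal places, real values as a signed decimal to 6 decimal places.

This is a Wigner D-matrix element — the rotation-matrix element ⟨l m'| R(α,β,γ) |l m⟩ in the angular-momentum basis.
Split into d^3_{2,1}(β=1.6455) × two z-phases.
c=cos(1.645500/2)=0.680208, s=sin(1.645500/2)=0.733019; N=√[120·1·24·2]=75.894664
k∈{0,1} keeps every argument non-negative
  k=0: (−1)^1·75.8947/(24)·0.6802^5·0.7330^1 = -0.337539
  k=1: (−1)^2·75.8947/(12)·0.6802^3·0.7330^3 = +0.783973
d^3_{2,1}(1.6455) = -0.337539 +0.783973 = +0.446434
D = (-0.700412+0.713739i)·(+0.446434)·(-0.042591-0.999093i) = +0.331666+0.298833i

Wigner D-matrix element, Re=0.3317 Im=0.2988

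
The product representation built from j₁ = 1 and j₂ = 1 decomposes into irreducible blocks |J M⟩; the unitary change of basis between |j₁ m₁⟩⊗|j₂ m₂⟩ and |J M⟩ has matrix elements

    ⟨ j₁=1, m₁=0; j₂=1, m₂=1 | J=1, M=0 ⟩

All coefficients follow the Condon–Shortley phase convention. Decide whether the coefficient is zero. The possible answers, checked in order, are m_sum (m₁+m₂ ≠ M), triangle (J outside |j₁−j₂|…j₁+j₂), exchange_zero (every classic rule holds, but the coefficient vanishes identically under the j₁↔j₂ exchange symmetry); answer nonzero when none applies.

m_sum

m-sum: m₁+m₂ = 0+1 = 1, M = 0  ✗ ⇒ coefficient is 0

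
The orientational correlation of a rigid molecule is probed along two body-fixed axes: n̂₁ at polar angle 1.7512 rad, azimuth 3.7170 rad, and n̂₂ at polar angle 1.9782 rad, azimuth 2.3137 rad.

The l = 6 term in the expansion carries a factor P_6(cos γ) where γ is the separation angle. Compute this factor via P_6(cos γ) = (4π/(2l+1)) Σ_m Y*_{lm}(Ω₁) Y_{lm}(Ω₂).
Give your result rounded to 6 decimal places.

Term-by-term m-sum for l=6 (normalisation 4π/13 = 0.966644):
  term(m=-6) = -0.06794 + 0.10698j   from Y*(Ω₁)=-0.41693 - 0.13394j, Y(Ω₂)=0.07299 - 0.28005j
  term(m=-5) = 0.08893 + 0.08012j   from Y*(Ω₁)=-0.26705 + 0.07235j, Y(Ω₂)=-0.23453 - 0.36356j
  term(m=-4) = -0.03118 + 0.02470j   from Y*(Ω₁)=0.14407 - 0.16071j, Y(Ω₂)=-0.18166 - 0.03118j
  term(m=-3) = -0.03606 - 0.06562j   from Y*(Ω₁)=0.04558 - 0.29088j, Y(Ω₂)=0.20123 - 0.15551j
  term(m=-2) = 0.03763 - 0.01310j   from Y*(Ω₁)=0.05844 + 0.13087j, Y(Ω₂)=0.02360 - 0.27700j
  term(m=-1) = 0.00816 + 0.04825j   from Y*(Ω₁)=0.24821 + 0.16100j, Y(Ω₂)=0.11187 + 0.12181j
  term(m=+0) = -0.03615 + 0.00000j   from Y*(Ω₁)=-0.12322 + 0.00000j, Y(Ω₂)=0.29333 + 0.00000j
  term(m=+1) = 0.00816 - 0.04825j   from Y*(Ω₁)=-0.24821 + 0.16100j, Y(Ω₂)=-0.11187 + 0.12181j
  term(m=+2) = 0.03763 + 0.01310j   from Y*(Ω₁)=0.05844 - 0.13087j, Y(Ω₂)=0.02360 + 0.27700j
  term(m=+3) = -0.03606 + 0.06562j   from Y*(Ω₁)=-0.04558 - 0.29088j, Y(Ω₂)=-0.20123 - 0.15551j
  term(m=+4) = -0.03118 - 0.02470j   from Y*(Ω₁)=0.14407 + 0.16071j, Y(Ω₂)=-0.18166 + 0.03118j
  term(m=+5) = 0.08893 - 0.08012j   from Y*(Ω₁)=0.26705 + 0.07235j, Y(Ω₂)=0.23453 - 0.36356j
  term(m=+6) = -0.06794 - 0.10698j   from Y*(Ω₁)=-0.41693 + 0.13394j, Y(Ω₂)=0.07299 + 0.28005j
Total Σ_m = -0.03708 - 0.00000j. Multiply by 0.966644: -0.03584 - 0.00000j. P_6(cos γ) = -0.035839

-0.035839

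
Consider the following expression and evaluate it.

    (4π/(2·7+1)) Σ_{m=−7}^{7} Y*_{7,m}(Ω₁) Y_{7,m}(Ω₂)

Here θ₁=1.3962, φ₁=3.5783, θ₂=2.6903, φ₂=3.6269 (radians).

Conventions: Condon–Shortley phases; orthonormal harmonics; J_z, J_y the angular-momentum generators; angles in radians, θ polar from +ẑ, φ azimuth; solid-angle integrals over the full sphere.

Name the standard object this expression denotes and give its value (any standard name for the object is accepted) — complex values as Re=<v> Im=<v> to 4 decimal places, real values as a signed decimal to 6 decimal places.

This sum is the spherical-harmonic addition theorem: it equals the Legendre polynomial P_l(cos γ) of the angle γ between the two directions.
Addition theorem: P_7(cos γ) = (4π/15) Σ_m Y*_{lm}(Ω₁) Y_{lm}(Ω₂), m = −7…7:
  term(m=-7) = 0.00064 - 0.00022j   from Y*(Ω₁)=0.44758 - 0.03797j, Y(Ω₂)=0.00145 - 0.00038j
  term(m=-6) = -0.00329 + 0.00099j   from Y*(Ω₁)=-0.25708 + 0.14765j, Y(Ω₂)=0.01128 + 0.00264j
  term(m=-5) = -0.01106 + 0.00274j   from Y*(Ω₁)=-0.11879 + 0.16897j, Y(Ω₂)=0.04165 + 0.03617j
  term(m=-4) = 0.05517 - 0.01086j   from Y*(Ω₁)=0.05476 - 0.30784j, Y(Ω₂)=0.06511 + 0.16765j
  term(m=-3) = 0.04733 - 0.00695j   from Y*(Ω₁)=-0.03101 - 0.11625j, Y(Ω₂)=-0.04558 + 0.39503j
  term(m=-2) = -0.16344 + 0.01594j   from Y*(Ω₁)=0.19993 + 0.23863j, Y(Ω₂)=-0.29792 + 0.43530j
  term(m=-1) = -0.01800 + 0.00088j   from Y*(Ω₁)=0.07782 + 0.03632j, Y(Ω₂)=-0.18559 + 0.09787j
  term(m=+0) = -0.12461 + 0.00000j   from Y*(Ω₁)=-0.30976 + 0.00000j, Y(Ω₂)=0.40228 + 0.00000j
  term(m=+1) = -0.01800 - 0.00088j   from Y*(Ω₁)=-0.07782 + 0.03632j, Y(Ω₂)=0.18559 + 0.09787j
  term(m=+2) = -0.16344 - 0.01594j   from Y*(Ω₁)=0.19993 - 0.23863j, Y(Ω₂)=-0.29792 - 0.43530j
  term(m=+3) = 0.04733 + 0.00695j   from Y*(Ω₁)=0.03101 - 0.11625j, Y(Ω₂)=0.04558 + 0.39503j
  term(m=+4) = 0.05517 + 0.01086j   from Y*(Ω₁)=0.05476 + 0.30784j, Y(Ω₂)=0.06511 - 0.16765j
  term(m=+5) = -0.01106 - 0.00274j   from Y*(Ω₁)=0.11879 + 0.16897j, Y(Ω₂)=-0.04165 + 0.03617j
  term(m=+6) = -0.00329 - 0.00099j   from Y*(Ω₁)=-0.25708 - 0.14765j, Y(Ω₂)=0.01128 - 0.00264j
  term(m=+7) = 0.00064 + 0.00022j   from Y*(Ω₁)=-0.44758 - 0.03797j, Y(Ω₂)=-0.00145 - 0.00038j
Total Σ_m = -0.30990 - 0.00000j. Multiply by 0.837758: -0.25962 - 0.00000j. P_7(cos γ) = -0.259623

Legendre polynomial (addition theorem), -0.259623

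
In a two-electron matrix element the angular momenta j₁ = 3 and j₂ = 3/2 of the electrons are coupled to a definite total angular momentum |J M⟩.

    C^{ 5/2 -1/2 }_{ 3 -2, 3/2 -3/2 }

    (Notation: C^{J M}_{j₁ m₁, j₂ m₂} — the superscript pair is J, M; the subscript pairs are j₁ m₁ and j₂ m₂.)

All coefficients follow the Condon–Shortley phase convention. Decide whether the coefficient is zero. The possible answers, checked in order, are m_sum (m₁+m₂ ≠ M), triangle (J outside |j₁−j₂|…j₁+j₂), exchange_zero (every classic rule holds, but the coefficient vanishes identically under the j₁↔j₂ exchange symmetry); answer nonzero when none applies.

m-sum: m₁+m₂ = -2+(-3/2) = -7/2, M = -1/2  ✗ ⇒ coefficient is 0

m_sum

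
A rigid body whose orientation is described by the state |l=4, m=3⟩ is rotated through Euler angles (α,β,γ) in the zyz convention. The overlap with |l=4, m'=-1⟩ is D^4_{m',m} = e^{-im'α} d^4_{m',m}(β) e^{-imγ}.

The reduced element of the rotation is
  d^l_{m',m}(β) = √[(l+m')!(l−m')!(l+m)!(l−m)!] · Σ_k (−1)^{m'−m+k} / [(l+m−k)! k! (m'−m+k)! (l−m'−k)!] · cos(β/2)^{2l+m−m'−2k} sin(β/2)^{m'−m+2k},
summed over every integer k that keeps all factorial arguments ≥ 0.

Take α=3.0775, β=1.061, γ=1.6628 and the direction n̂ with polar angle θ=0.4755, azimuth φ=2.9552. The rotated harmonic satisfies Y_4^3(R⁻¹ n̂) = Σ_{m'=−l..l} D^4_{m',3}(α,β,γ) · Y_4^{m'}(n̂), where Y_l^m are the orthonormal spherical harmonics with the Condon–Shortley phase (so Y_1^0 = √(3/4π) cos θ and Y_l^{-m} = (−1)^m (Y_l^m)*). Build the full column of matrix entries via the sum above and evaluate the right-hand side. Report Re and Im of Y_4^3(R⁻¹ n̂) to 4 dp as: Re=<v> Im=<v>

Re=-0.0045 Im=0.1797

Need the full column D^4_{m',3} for m'=−4..4 at α=3.0775, β=1.0610, γ=1.6628.
cos(β/2)=0.862554, sin(β/2)=0.505965
d^4_{-4,3}: single k=7 term ⇒ +0.020710;  D = +0.010512+0.017843i
d^4_{-3,3}: k∈[6..7] ⇒ +0.087376 -0.004295 = +0.083081;  D = -0.037499-0.074137i
d^4_{-2,3}: k∈[5..6] ⇒ +0.238861 -0.027396 = +0.211465;  D = +0.083165+0.194425i
d^4_{-1,3}: k∈[4..5] ⇒ +0.479894 -0.099075 = +0.380819;  D = -0.127035-0.359006i
d^4_{0,3}: k∈[3..4] ⇒ +0.731740 -0.251782 = +0.479958;  D = +0.130798+0.461792i
d^4_{1,3}: k∈[2..3] ⇒ +0.836814 -0.479894 = +0.356920;  D = -0.075073-0.348936i
d^4_{2,3}: k∈[1..2] ⇒ +0.672495 -0.694189 = -0.021694;  D = -0.003195-0.021458i
d^4_{3,3}: k∈[0..1] ⇒ +0.306402 -0.738001 = -0.431599;  D = +0.036097+0.430087i
d^4_{4,3}: single k=0 term ⇒ -0.508358;  D = -0.009984-0.508260i
Y_4^{m'}(θ=0.4755,φ=2.9552) and Σ D·Y over m':
  (+0.0105+0.0178i)·(+0.0143+0.0132i)  (-0.0375-0.0741i)·(-0.0905-0.0566i)  (+0.0832+0.1944i)·(+0.2960+0.1157i)  (-0.1270-0.3590i)·(-0.4793-0.0904i)  (+0.1308+0.4618i)·(+0.1221+0.0000i)  (-0.0751-0.3489i)·(+0.4793-0.0904i)  (-0.0032-0.0215i)·(+0.2960-0.1157i)  (+0.0361+0.4301i)·(+0.0905-0.0566i)  (-0.0100-0.5083i)·(+0.0143-0.0132i)
Y_4^3(R⁻¹ n̂) = -0.004535+0.179657i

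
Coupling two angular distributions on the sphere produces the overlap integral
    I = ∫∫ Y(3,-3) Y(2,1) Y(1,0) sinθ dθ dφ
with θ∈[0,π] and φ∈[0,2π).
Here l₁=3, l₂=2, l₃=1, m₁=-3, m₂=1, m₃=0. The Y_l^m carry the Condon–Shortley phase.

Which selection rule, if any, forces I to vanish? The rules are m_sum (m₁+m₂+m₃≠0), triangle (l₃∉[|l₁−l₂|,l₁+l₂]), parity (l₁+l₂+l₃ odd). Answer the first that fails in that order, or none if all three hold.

m₁+m₂+m₃ = -3 + 1 + 0 = -2  ✗
triangle: |3−2|=1 ≤ l₃=1 ≤ 3+2=5
parity: l₁+l₂+l₃ = 6 is even

m_sum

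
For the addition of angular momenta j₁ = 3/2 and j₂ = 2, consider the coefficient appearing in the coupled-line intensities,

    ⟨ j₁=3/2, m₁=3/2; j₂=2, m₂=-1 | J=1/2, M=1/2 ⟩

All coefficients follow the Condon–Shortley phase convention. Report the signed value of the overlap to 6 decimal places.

+√(1/10) ≈ +0.316228

√[2·3!0!1!/5! · 3!0!1!3!1!0!] = √(18/5)
  +(−1)^0/∏(0,3,0,1,0,0)! = 1/6  (running 1/6)
⟨..|..⟩ = √(18/5)·(1/6) = +0.316228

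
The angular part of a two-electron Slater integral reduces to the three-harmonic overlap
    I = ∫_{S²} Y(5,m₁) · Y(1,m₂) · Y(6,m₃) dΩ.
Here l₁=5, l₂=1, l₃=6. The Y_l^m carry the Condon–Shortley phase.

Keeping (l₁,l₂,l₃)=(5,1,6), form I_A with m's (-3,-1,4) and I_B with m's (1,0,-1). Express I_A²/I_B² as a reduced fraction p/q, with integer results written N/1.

Shared (l₁,l₂,l₃)=(5,1,6): N and (l;000)² cancel in I_A²/I_B².
A: Δ = 0!·10!·2!/13! = 1/858; Racah Σ t=0..0: t=0:+1/161280 = 1/161280; ⇒ 3j(5 1 6; -3 -1 4)² = 15/286, sgn +1
B: Δ = 0!·10!·2!/13! = 1/858; Racah Σ t=0..0: t=0:+1/17280 = 1/17280; ⇒ 3j(5 1 6; 1 0 -1)² = 35/858, sgn -1
I_A²/I_B² = (15/286)/(35/858) = 9/7

9/7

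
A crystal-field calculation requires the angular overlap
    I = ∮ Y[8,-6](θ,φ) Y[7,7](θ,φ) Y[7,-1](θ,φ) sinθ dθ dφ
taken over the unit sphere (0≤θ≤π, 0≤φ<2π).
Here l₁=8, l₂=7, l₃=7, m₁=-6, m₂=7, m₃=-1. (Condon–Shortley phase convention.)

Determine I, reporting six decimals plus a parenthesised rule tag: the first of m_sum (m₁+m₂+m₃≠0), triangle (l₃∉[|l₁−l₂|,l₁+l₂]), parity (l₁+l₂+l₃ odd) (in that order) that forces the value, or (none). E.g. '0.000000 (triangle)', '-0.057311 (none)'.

Rules hold: Σm=0, L=22 even, 1≤7≤15.
N = 17·15·15 = 3825
Δ = 8!·8!·6!/23! = 1/22086194130
Racah Σ t=1..7: t=1:−1/18289152000 t=2:+1/248832000 t=3:−1/24883200 t=4:+1/11943936 t=5:−1/24883200 t=6:+1/248832000 t=7:−1/18289152000 = 11/975421440
⇒ 3j(8 7 7; 0 0 0)² = 1750/289731, sgn -1
Racah Σ t=8..8: t=8:+1/41803776000 = 1/41803776000
⇒ 3j(8 7 7; -6 7 -1)² = 1274/111435, sgn +1
4πI² = N·(3j₀)²·(3jₘ)² = 857500/3246473
I = -1·√(0.264133/4π) = -0.14497938
No selection rule forces the value: the integral is nonzero (none).

-0.144979 (none)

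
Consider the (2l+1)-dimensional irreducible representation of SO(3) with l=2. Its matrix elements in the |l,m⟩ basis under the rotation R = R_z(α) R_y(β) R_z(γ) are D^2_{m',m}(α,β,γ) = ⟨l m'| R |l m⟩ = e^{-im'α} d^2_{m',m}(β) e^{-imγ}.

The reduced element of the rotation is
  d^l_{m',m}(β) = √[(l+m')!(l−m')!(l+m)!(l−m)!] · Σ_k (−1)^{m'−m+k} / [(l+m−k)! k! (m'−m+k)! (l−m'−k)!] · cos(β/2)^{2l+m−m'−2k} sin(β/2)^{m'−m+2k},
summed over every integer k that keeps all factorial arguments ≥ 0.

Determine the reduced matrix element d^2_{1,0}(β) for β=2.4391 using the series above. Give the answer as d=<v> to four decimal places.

d^2_{1,0}(β=2.4391) via the finite sum:
c=cos(2.439100/2)=0.344068, s=sin(2.439100/2)=0.938945; N=√[6·1·2·2]=4.898979
k: max(0,(0)−(1))=0 … min(2+(0),2−(1))=1
  k=0: (−1)^1·4.8990/(2)·0.3441^3·0.9389^1 = -0.093681
  k=1: (−1)^2·4.8990/(2)·0.3441^1·0.9389^3 = +0.697654
d^2_{1,0}(2.4391) = -0.093681 +0.697654 = +0.603974

d=0.6040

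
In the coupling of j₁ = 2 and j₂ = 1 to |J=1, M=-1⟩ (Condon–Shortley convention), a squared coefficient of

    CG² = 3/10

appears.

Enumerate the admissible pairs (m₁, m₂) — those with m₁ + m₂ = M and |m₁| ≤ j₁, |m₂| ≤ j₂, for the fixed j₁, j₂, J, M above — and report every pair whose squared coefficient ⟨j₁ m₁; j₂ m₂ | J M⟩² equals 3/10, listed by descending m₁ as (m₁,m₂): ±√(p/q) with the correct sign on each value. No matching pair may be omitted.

Admissible pairs with m₁+m₂ = M = -1: (-2,1), (-1,0), (0,-1)
  (m₁,m₂)=(0,-1): CG² = 1/10, CG = +√(1/10)
  (m₁,m₂)=(-1,0): CG² = 3/10, CG = −√(3/10)   ← matches the target
  (m₁,m₂)=(-2,1): CG² = 3/5, CG = +√(3/5)
Pairs with CG² = 3/10: (-1,0): −√(3/10)

(-1,0): −√(3/10)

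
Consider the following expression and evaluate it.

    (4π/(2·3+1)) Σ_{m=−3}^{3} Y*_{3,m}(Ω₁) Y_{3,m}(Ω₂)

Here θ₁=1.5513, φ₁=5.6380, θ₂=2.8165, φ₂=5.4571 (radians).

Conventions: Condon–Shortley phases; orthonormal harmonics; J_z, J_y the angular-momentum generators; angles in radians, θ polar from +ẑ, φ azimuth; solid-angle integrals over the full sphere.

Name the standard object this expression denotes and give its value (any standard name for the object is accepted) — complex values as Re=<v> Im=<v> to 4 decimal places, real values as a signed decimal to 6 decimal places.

Legendre polynomial (addition theorem), -0.378870

This sum is the spherical-harmonic addition theorem: it equals the Legendre polynomial P_l(cos γ) of the angle γ between the two directions.
Term-by-term m-sum for l=3 (normalisation 4π/7 = 1.795196):
  [-3]  conj(Y_{3,-3})(Ω₁) = -0.148749-0.389552i ; Y_{3,-3}(Ω₂) = -0.010712+0.008371i ; Δ = +0.004854+0.002928i
  [-2]  conj(Y_{3,-2})(Ω₁) = +0.005512-0.019138i ; Y_{3,-2}(Ω₂) = +0.008031-0.098469i ; Δ = -0.001840-0.000696i
  [-1]  conj(Y_{3,-1})(Ω₁) = -0.257678+0.193937i ; Y_{3,-1}(Ω₂) = +0.244156+0.264878i ; Δ = -0.114283-0.020902i
  [+0]  conj(Y_{3,0})(Ω₁) = -0.021811-0.000000i ; Y_{3,0}(Ω₂) = -0.526883+0.000000i ; Δ = +0.011492+0.000000i
  [+1]  conj(Y_{3,1})(Ω₁) = +0.257678+0.193937i ; Y_{3,1}(Ω₂) = -0.244156+0.264878i ; Δ = -0.114283+0.020902i
  [+2]  conj(Y_{3,2})(Ω₁) = +0.005512+0.019138i ; Y_{3,2}(Ω₂) = +0.008031+0.098469i ; Δ = -0.001840+0.000696i
  [+3]  conj(Y_{3,3})(Ω₁) = +0.148749-0.389552i ; Y_{3,3}(Ω₂) = +0.010712+0.008371i ; Δ = +0.004854-0.002928i
Total Σ_m = -0.211046+0.000000i. Multiply by 1.795196: -0.378870+0.000000i. P_3(cos γ) = -0.378870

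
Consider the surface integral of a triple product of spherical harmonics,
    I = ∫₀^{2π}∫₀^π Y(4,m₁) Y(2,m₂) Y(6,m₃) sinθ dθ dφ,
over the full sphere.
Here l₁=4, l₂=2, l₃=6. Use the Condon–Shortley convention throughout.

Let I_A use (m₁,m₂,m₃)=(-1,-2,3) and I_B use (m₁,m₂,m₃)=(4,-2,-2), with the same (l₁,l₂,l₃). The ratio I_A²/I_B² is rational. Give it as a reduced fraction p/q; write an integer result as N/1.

Shared (l₁,l₂,l₃)=(4,2,6): N and (l;000)² cancel in I_A²/I_B².
A: Δ = 0!·8!·4!/13! = 1/6435; Racah Σ t=0..0: t=0:+1/17280 = 1/17280; ⇒ 3j(4 2 6; -1 -2 3)² = 14/715, sgn -1
B: Δ = 0!·8!·4!/13! = 1/6435; Racah Σ t=0..0: t=0:+1/967680 = 1/967680; ⇒ 3j(4 2 6; 4 -2 -2)² = 1/6435, sgn +1
I_A²/I_B² = (14/715)/(1/6435) = 126/1

126/1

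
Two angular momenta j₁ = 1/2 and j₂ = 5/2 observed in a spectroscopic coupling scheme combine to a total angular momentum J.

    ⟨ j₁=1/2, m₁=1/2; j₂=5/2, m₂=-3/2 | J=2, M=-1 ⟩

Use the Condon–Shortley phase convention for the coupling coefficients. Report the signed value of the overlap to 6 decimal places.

+√(2/3) = +0.816497

j₁+j₂−J=1  J+j₁−j₂=0  J−j₁+j₂=4  j₁+j₂+J+1=6
(j₁±m₁, j₂±m₂, J±M) = (1,0,1,4,1,3)
P² = 24
sum k=0..0:
  [0] +1/6 = 1/6
S = 1/6
C² = P²·S² = 2/3 ; C = +0.816497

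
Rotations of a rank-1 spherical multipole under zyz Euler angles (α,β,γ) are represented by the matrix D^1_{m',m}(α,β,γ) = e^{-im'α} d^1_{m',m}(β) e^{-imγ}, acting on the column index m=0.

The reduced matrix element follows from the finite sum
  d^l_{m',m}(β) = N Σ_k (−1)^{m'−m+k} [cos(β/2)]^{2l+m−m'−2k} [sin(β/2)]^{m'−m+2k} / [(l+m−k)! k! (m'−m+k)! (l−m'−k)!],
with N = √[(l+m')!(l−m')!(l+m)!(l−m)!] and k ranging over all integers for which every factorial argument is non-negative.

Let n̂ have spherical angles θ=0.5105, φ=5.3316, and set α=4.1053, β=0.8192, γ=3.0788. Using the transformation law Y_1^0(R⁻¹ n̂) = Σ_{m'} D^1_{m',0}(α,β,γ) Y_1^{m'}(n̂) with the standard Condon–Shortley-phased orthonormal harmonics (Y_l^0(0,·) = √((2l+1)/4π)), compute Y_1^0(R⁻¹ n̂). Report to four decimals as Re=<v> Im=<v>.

Need the full column D^1_{m',0} for m'=−1..1 at α=4.1053, β=0.8192, γ=3.0788.
cos(β/2)=0.917280, sin(β/2)=0.398242
d^1_{-1,0}: single k=1 term ⇒ +0.516612;  D = -0.294716-0.424300i
d^1_{0,0}: k∈[0..1] ⇒ +0.841403 -0.158597 = +0.682806;  D = +0.682806+0.000000i
d^1_{1,0}: single k=0 term ⇒ -0.516612;  D = +0.294716-0.424300i
Y_1^{m'}(θ=0.5105,φ=5.3316) and Σ D·Y over m':
  (-0.2947-0.4243i)·(+0.0980+0.1375i)  (+0.6828+0.0000i)·(+0.4263+0.0000i)  (+0.2947-0.4243i)·(-0.0980+0.1375i)
Y_1^0(R⁻¹ n̂) = +0.349990+0.000000i

Re=0.3500 Im=0.0000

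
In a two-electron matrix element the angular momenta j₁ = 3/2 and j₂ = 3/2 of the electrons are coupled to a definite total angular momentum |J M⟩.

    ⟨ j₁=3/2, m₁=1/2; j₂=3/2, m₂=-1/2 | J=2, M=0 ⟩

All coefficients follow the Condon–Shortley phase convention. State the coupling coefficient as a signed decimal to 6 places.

+√(1/4) ≈ +0.500000

triangle: 1!*2!*2!/6! = 4/720
(j±m)!: 2!*1!*1!*2!*2!*2! = 16
prefactor² = (2J+1)*Δ*N² = 4/9
  k=0: +1/(0!*1!*1!*1!*1!*1!) = 1
  k=1: −1/(1!*0!*0!*0!*2!*2!) = -1/4
Σ = 3/4  ⇒  CG² = 4/9*(3/4)² = 1/4
CG = +√(1/4) = +0.500000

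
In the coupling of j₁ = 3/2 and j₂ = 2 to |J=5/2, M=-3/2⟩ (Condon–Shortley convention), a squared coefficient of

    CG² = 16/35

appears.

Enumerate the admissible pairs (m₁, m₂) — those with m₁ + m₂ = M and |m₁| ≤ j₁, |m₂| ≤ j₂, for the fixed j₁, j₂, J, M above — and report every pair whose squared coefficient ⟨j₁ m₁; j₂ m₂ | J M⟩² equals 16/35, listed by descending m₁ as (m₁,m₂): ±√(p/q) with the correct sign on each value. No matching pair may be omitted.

(1/2,-2): +√(16/35)

Admissible pairs with m₁+m₂ = M = -3/2: (-3/2,0), (-1/2,-1), (1/2,-2)
  (m₁,m₂)=(1/2,-2): CG² = 16/35, CG = +√(16/35)   ← matches the target
  (m₁,m₂)=(-1/2,-1): CG² = 1/35, CG = +√(1/35)
  (m₁,m₂)=(-3/2,0): CG² = 18/35, CG = −√(18/35)
Pairs with CG² = 16/35: (1/2,-2): +√(16/35)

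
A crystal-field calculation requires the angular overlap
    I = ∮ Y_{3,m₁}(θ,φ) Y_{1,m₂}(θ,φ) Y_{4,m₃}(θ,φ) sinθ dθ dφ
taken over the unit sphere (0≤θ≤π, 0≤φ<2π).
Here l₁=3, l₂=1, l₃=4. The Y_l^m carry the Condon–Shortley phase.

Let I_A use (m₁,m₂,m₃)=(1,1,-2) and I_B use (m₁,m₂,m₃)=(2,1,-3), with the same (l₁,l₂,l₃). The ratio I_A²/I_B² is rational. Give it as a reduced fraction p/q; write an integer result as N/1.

5/7

Same 3,1,4: normalisation and zero-m 3j drop out of the ratio.
A: Δ: 0! 6! 2! / 9! → 1/252; sum: t=0:+1/96 = 1/96; 3j²(3 1 4; 1 1 -2) = Δ·Π!·Σ² = 5/84  (sign +1)
B: Δ: 0! 6! 2! / 9! → 1/252; sum: t=0:+1/240 = 1/240; 3j²(3 1 4; 2 1 -3) = Δ·Π!·Σ² = 1/12  (sign -1)
I_A²/I_B² = (5/84)/(1/12) = 5/7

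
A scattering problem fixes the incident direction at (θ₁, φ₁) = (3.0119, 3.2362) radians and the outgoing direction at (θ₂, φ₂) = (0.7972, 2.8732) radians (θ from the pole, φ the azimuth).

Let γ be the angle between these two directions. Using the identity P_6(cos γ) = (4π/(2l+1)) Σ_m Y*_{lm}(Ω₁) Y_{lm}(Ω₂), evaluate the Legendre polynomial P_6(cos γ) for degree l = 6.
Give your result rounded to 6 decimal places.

0.156545

Expand P_6 via completeness: Σ_{m} conj(Y_{6,m}) at Ω₁ times Y_{6,m} at Ω₂ —
  [-6]  conj(Y_{6,-6})(Ω₁) = 0.00000 + 0.00000j ; Y_{6,-6}(Ω₂) = -0.00256 + 0.06471j ; Δ = -0.00000 + 0.00000j
  [-5]  conj(Y_{6,-5})(Ω₁) = 0.00005 + 0.00003j ; Y_{6,-5}(Ω₂) = -0.04970 - 0.21340j ; Δ = 0.00000 - 0.00001j
  [-4]  conj(Y_{6,-4})(Ω₁) = 0.00091 + 0.00036j ; Y_{6,-4}(Ω₂) = 0.19481 + 0.35896j ; Δ = 0.00005 + 0.00040j
  [-3]  conj(Y_{6,-3})(Ω₁) = 0.01048 + 0.00306j ; Y_{6,-3}(Ω₂) = -0.27371 - 0.28476j ; Δ = -0.00200 - 0.00382j
  [-2]  conj(Y_{6,-2})(Ω₁) = 0.08136 + 0.01558j ; Y_{6,-2}(Ω₂) = 0.01111 + 0.00661j ; Δ = 0.00080 + 0.00071j
  [-1]  conj(Y_{6,-1})(Ω₁) = 0.38959 + 0.03697j ; Y_{6,-1}(Ω₂) = 0.35359 + 0.09725j ; Δ = 0.13416 + 0.05096j
  [+0]  conj(Y_{6,0})(Ω₁) = 0.84513 + 0.00000j ; Y_{6,0}(Ω₂) = -0.12315 + 0.00000j ; Δ = -0.10408 + 0.00000j
  [+1]  conj(Y_{6,1})(Ω₁) = -0.38959 + 0.03697j ; Y_{6,1}(Ω₂) = -0.35359 + 0.09725j ; Δ = 0.13416 - 0.05096j
  [+2]  conj(Y_{6,2})(Ω₁) = 0.08136 - 0.01558j ; Y_{6,2}(Ω₂) = 0.01111 - 0.00661j ; Δ = 0.00080 - 0.00071j
  [+3]  conj(Y_{6,3})(Ω₁) = -0.01048 + 0.00306j ; Y_{6,3}(Ω₂) = 0.27371 - 0.28476j ; Δ = -0.00200 + 0.00382j
  [+4]  conj(Y_{6,4})(Ω₁) = 0.00091 - 0.00036j ; Y_{6,4}(Ω₂) = 0.19481 - 0.35896j ; Δ = 0.00005 - 0.00040j
  [+5]  conj(Y_{6,5})(Ω₁) = -0.00005 + 0.00003j ; Y_{6,5}(Ω₂) = 0.04970 - 0.21340j ; Δ = 0.00000 + 0.00001j
  [+6]  conj(Y_{6,6})(Ω₁) = 0.00000 - 0.00000j ; Y_{6,6}(Ω₂) = -0.00256 - 0.06471j ; Δ = -0.00000 - 0.00000j
Σ over m = 0.16195 + 0.00000j; ×(4π/13) → 0.15654 + 0.00000j. Real part: 0.156545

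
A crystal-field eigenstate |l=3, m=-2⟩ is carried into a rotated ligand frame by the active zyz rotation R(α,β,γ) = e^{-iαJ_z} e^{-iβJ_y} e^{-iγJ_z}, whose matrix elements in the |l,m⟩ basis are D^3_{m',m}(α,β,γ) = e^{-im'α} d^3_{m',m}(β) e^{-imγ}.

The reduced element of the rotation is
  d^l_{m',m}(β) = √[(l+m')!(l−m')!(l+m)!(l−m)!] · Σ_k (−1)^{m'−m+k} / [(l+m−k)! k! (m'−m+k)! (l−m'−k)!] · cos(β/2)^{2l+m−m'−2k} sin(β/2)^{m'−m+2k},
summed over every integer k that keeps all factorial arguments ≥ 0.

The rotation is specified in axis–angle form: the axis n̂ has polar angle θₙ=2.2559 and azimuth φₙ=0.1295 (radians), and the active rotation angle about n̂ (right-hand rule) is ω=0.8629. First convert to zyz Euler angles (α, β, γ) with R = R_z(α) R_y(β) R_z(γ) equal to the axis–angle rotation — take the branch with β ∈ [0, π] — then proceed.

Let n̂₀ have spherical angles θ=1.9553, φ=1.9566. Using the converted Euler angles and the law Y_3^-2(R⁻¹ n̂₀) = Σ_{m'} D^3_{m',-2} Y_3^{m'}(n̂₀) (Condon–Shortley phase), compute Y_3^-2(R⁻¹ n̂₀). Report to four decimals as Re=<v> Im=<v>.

Axis–angle → zyz. n̂ = (sinθₙcosφₙ, sinθₙsinφₙ, cosθₙ) = (+0.767869, +0.099999, -0.632753), ω = 0.8629.
R = I cosω + sinω [n̂]ₓ + (1−cosω) n̂n̂ᵀ gives
  R = [+0.856465, +0.507579, -0.093968; -0.453866, +0.653735, -0.605506; -0.245912, +0.561243, +0.790274]
β = atan2(√(R₁₃²+R₂₃²), R₃₃) = 0.659540; α = atan2(R₂₃, R₁₃) mod 2π = 4.558428; γ = atan2(R₃₂, −R₃₁) mod 2π = 1.157835
Need the full column D^3_{m',-2} for m'=−3..3 at α=4.5584, β=0.6595, γ=1.1578.
cos(β/2)=0.946117, sin(β/2)=0.323826
d^3_{-3,-2}: single k=1 term ⇒ +0.601327;  D = -0.577409-0.167908i
d^3_{-2,-2}: k∈[0..1] ⇒ +0.717247 -0.420118 = +0.297129;  D = +0.125739-0.269212i
d^3_{-1,-2}: k∈[0..1] ⇒ -0.776310 +0.181885 = -0.594424;  D = -0.493629-0.331166i
d^3_{0,-2}: k∈[0..1] ⇒ +0.460216 -0.053913 = +0.406303;  D = -0.275425+0.298703i
d^3_{1,-2}: k∈[0..1] ⇒ -0.181885 +0.010654 = -0.171232;  D = +0.106595+0.134006i
d^3_{2,-2}: k∈[0..1] ⇒ +0.049216 -0.001153 = +0.048063;  D = +0.041757-0.023798i
d^3_{3,-2}: single k=0 term ⇒ -0.008252;  D = -0.002938-0.007712i
Y_3^{m'}(θ=1.9553,φ=1.9566) and Σ D·Y over m':
  (-0.5774-0.1679i)·(+0.3043+0.1335i)  (+0.1257-0.2692i)·(+0.2361-0.2297i)  (-0.4936-0.3312i)·(+0.0334+0.0823i)  (-0.2754+0.2987i)·(+0.3215+0.0000i)  (+0.1066+0.1340i)·(-0.0334+0.0823i)  (+0.0418-0.0238i)·(+0.2361+0.2297i)  (-0.0029-0.0077i)·(-0.3043+0.1335i)
Y_3^-2(R⁻¹ n̂) = -0.260589-0.166090i

Re=-0.2606 Im=-0.1661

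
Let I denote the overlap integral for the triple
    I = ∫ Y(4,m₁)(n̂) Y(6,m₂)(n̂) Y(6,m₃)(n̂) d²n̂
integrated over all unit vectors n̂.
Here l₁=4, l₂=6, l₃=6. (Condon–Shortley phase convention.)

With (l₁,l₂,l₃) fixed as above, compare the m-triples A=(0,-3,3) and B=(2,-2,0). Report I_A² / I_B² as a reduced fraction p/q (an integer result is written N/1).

486/847

l's match ⇒ only the (l;m) 3-j factors differ between A and B.
A: triangle coeff Δ(4,6,6) = 1/15315300; Σ_t [0,3]: t=0:+1/414720 t=1:−1/51840 t=2:+1/80640 t=3:−1/1451520 = -1/193536; (3j)²=81/17017 [(4 6 6; 0 -3 3)], sign=+1
B: triangle coeff Δ(4,6,6) = 1/15315300; Σ_t [0,2]: t=0:+1/55296 t=1:−1/25920 t=2:+1/138240 = -11/829440; (3j)²=11/1326 [(4 6 6; 2 -2 0)], sign=-1
I_A²/I_B² = (81/17017)/(11/1326) = 486/847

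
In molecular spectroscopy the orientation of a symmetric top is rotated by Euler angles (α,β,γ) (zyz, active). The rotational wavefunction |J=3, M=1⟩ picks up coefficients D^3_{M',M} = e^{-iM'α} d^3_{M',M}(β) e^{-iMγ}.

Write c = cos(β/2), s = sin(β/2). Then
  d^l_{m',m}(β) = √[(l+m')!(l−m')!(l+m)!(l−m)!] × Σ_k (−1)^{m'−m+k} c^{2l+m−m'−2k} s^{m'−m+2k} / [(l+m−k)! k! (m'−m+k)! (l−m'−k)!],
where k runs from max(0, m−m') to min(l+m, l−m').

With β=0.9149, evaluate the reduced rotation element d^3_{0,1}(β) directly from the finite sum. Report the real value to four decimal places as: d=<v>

d=0.2950

d^3_{0,1}(β=0.9149) via the finite sum:
Half-angle: c=0.897182, s=0.441662. N=√(6·6·24·2)=41.569219
Admissible k: 1..3 (factorial args all ≥0)
  k=1: (−1)^0·41.5692/(12)·0.8972^5·0.4417^1 = +0.889370
  k=2: (−1)^1·41.5692/(4)·0.8972^3·0.4417^3 = -0.646580
  k=3: (−1)^2·41.5692/(12)·0.8972^1·0.4417^5 = +0.052230
d^3_{0,1}(0.9149) = +0.889370 -0.646580 +0.052230 = +0.295020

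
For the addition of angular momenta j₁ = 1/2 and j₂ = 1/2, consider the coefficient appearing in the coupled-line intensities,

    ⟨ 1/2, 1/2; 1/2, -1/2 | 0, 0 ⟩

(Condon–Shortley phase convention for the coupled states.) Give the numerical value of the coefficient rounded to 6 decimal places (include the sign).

j₁+j₂−J=1  J+j₁−j₂=0  J−j₁+j₂=0  j₁+j₂+J+1=2
(j₁±m₁, j₂±m₂, J±M) = (1,0,0,1,0,0)
P² = 1/2
sum k=0..0:
  [0] +1/1 = 1
S = 1
C² = P²·S² = 1/2 ; C = +0.707107

+√(1/2) = +0.707107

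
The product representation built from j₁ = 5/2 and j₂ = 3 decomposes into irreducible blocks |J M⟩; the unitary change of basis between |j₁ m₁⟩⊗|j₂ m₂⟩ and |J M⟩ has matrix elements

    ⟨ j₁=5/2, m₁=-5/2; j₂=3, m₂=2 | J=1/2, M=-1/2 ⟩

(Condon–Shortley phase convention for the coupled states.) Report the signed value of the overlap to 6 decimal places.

−√(1/21) = -0.218218

triangle: 5!·0!·1!/7! = 120/5040
(j±m)!: 0!·5!·5!·1!·0!·1! = 14400
prefactor² = (2J+1)·Δ·N² = 4800/7
  k=5: −1/(5!·0!·0!·0!·0!·1!) = -1/120
Σ = -1/120  ⇒  CG² = 4800/7·(-1/120)² = 1/21
CG = −√(1/21) = -0.218218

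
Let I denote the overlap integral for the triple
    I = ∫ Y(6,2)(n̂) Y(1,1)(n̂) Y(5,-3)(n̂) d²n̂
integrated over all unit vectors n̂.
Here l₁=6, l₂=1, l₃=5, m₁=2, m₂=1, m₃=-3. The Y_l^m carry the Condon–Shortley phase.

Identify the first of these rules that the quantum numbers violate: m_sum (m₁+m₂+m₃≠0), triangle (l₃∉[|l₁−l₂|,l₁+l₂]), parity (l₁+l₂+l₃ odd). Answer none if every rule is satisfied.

Σmᵢ = 0  ✓
l₃∈[|l₁−l₂|,l₁+l₂]=[5,7], have l₃=5  ✓
Σlᵢ = 12 ⇒ even  ✓

none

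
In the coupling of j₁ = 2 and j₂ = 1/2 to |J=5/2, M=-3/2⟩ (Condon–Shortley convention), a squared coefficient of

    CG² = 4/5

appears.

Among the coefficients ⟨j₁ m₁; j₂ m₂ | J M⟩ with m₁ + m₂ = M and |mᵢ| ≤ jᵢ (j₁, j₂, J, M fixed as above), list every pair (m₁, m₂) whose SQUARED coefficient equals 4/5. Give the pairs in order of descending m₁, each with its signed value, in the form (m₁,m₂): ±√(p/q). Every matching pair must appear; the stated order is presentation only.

(-1,-1/2): +√(4/5)

Admissible pairs with m₁+m₂ = M = -3/2: (-2,1/2), (-1,-1/2)
  (m₁,m₂)=(-1,-1/2): CG² = 4/5, CG = +√(4/5)   ← matches the target
  (m₁,m₂)=(-2,1/2): CG² = 1/5, CG = +√(1/5)
Pairs with CG² = 4/5: (-1,-1/2): +√(4/5)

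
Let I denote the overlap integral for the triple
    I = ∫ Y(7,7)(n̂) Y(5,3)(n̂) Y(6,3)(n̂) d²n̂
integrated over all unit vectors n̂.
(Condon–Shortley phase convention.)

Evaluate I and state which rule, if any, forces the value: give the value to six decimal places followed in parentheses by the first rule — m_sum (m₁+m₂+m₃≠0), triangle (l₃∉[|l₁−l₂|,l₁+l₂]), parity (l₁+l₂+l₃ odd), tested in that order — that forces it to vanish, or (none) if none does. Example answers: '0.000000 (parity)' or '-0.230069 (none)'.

0.000000 (m_sum)

7 + 3 + 3 = 13 ≠ 0: azimuthal integral kills it; I = 0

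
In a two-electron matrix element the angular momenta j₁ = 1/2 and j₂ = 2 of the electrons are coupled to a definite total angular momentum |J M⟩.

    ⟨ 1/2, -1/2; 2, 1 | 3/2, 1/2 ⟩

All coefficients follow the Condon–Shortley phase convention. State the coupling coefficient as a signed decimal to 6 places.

-0.774597

j₁+j₂−J=1  J+j₁−j₂=0  J−j₁+j₂=3  j₁+j₂+J+1=5
(j₁±m₁, j₂±m₂, J±M) = (0,1,3,1,2,1)
P² = 12/5
sum k=1..1:
  [1] −1/2 = -1/2
S = -1/2
C² = P²·S² = 3/5 ; C = -0.774597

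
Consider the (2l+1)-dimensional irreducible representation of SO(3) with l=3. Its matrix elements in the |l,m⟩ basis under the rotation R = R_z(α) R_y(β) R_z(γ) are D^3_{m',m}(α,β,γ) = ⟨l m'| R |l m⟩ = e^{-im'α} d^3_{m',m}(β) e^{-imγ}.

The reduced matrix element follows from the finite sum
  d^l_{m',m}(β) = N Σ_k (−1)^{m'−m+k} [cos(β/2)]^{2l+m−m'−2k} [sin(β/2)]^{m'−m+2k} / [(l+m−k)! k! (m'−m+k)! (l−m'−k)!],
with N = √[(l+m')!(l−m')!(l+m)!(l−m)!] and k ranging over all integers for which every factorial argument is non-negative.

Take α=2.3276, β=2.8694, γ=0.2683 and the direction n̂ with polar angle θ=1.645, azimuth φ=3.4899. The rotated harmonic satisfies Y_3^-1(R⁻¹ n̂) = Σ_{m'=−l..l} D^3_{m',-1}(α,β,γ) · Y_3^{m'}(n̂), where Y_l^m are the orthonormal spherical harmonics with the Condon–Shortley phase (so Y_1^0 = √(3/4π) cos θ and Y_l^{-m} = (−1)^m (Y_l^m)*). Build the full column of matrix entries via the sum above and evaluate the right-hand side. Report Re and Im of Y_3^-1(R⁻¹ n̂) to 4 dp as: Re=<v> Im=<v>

Re=0.0289 Im=0.2661

Need the full column D^3_{m',-1} for m'=−3..3 at α=2.3276, β=2.8694, γ=0.2683.
cos(β/2)=0.135677, sin(β/2)=0.990753
d^3_{-3,-1}: single k=2 term ⇒ +0.001288;  D = +0.000730+0.001061i
d^3_{-2,-1}: k∈[1..2] ⇒ +0.000144 -0.015362 = -0.015218;  D = -0.003189+0.014880i
d^3_{-1,-1}: k∈[0..2] ⇒ +0.000006 -0.002661 +0.106420 = +0.103765;  D = -0.088695+0.053855i
d^3_{0,-1}: k∈[0..2] ⇒ -0.000158 +0.025242 -0.448666 = -0.423582;  D = -0.408427-0.112288i
d^3_{1,-1}: k∈[0..2] ⇒ +0.001996 -0.141893 +0.945786 = +0.805888;  D = -0.378208-0.711629i
d^3_{2,-1}: k∈[0..1] ⇒ -0.015362 +0.409574 = +0.394212;  D = -0.126058+0.373514i
d^3_{3,-1}: single k=0 term ⇒ +0.068694;  D = +0.062403-0.028718i
Y_3^{m'}(θ=1.645,φ=3.4899) and Σ D·Y over m':
  (+0.0007+0.0011i)·(-0.2077+0.3579i)  (-0.0032+0.0149i)·(-0.0578+0.0483i)  (-0.0887+0.0539i)·(+0.2946-0.1070i)  (-0.4084-0.1123i)·(+0.0822+0.0000i)  (-0.3782-0.7116i)·(-0.2946-0.1070i)  (-0.1261+0.3735i)·(-0.0578-0.0483i)  (+0.0624-0.0287i)·(+0.2077+0.3579i)
Y_3^-1(R⁻¹ n̂) = +0.028856+0.266137i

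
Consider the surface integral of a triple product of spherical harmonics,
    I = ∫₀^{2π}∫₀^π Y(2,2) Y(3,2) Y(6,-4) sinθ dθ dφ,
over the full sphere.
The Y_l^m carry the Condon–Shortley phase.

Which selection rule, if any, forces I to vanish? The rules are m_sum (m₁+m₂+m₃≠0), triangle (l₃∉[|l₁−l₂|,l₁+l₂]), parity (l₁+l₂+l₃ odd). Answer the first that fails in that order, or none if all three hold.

m₁+m₂+m₃ = 2 + 2 − 4 = 0  ✓
triangle: need |l₁−l₂| ≤ l₃ ≤ l₁+l₂ = [1,5]; l₃=6 is outside  ✗
parity: l₁+l₂+l₃ = 11 is odd

triangle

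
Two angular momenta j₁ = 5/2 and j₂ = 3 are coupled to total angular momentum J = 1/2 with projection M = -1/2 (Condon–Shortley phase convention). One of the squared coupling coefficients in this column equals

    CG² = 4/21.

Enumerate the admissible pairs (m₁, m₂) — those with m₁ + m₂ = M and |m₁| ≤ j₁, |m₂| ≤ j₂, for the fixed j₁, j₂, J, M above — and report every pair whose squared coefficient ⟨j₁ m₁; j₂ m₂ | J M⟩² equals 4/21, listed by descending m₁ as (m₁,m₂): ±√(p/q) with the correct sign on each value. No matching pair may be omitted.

(1/2,-1): +√(4/21)

Admissible pairs with m₁+m₂ = M = -1/2: (-5/2,2), (-3/2,1), (-1/2,0), (1/2,-1), (3/2,-2), (5/2,-3)
  (m₁,m₂)=(5/2,-3): CG² = 2/7, CG = +√(2/7)
  (m₁,m₂)=(3/2,-2): CG² = 5/21, CG = −√(5/21)
  (m₁,m₂)=(1/2,-1): CG² = 4/21, CG = +√(4/21)   ← matches the target
  (m₁,m₂)=(-1/2,0): CG² = 1/7, CG = −√(1/7)
  (m₁,m₂)=(-3/2,1): CG² = 2/21, CG = +√(2/21)
  (m₁,m₂)=(-5/2,2): CG² = 1/21, CG = −√(1/21)
Pairs with CG² = 4/21: (1/2,-1): +√(4/21)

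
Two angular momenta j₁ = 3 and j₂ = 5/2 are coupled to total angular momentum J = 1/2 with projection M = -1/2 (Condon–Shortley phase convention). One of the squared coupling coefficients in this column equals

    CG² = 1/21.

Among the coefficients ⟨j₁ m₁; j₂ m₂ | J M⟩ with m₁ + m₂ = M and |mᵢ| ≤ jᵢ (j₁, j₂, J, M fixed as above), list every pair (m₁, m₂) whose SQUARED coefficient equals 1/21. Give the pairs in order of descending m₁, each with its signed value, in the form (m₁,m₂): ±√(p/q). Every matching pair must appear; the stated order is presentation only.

Admissible pairs with m₁+m₂ = M = -1/2: (-3,5/2), (-2,3/2), (-1,1/2), (0,-1/2), (1,-3/2), (2,-5/2)
  (m₁,m₂)=(2,-5/2): CG² = 1/21, CG = +√(1/21)   ← matches the target
  (m₁,m₂)=(1,-3/2): CG² = 2/21, CG = −√(2/21)
  (m₁,m₂)=(0,-1/2): CG² = 1/7, CG = +√(1/7)
  (m₁,m₂)=(-1,1/2): CG² = 4/21, CG = −√(4/21)
  (m₁,m₂)=(-2,3/2): CG² = 5/21, CG = +√(5/21)
  (m₁,m₂)=(-3,5/2): CG² = 2/7, CG = −√(2/7)
Pairs with CG² = 1/21: (2,-5/2): +√(1/21)

(2,-5/2): +√(1/21)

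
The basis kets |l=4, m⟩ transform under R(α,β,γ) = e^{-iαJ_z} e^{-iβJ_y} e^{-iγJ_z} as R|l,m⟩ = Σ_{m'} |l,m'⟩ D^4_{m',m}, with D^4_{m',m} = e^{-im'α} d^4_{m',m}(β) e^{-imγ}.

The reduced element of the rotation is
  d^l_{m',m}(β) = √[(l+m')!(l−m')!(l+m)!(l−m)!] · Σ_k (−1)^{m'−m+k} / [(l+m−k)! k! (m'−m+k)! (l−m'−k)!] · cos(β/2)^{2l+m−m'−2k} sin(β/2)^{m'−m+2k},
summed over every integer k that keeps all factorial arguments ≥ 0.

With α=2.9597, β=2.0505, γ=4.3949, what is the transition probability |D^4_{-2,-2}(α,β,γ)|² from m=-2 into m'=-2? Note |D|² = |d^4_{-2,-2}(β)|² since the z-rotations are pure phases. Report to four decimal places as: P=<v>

First d^4_{-2,-2}(β=2.0505), then the phase factors e^{-i(-2)α} and e^{-i(-2)γ}:
With c≡cos(β/2)=0.518885 and s≡sin(β/2)=0.854844, N=[2·720·2·720]^{1/2}=1440.000000
The bounds max(0,m−m')=0 and min(l+m,l−m')=2 give 3 terms
  k=0: (−1)^0·1440.0000/(1440)·0.5189^8·0.8548^0 = +0.005255
  k=1: (−1)^1·1440.0000/(120)·0.5189^6·0.8548^2 = -0.171152
  k=2: (−1)^2·1440.0000/(96)·0.5189^4·0.8548^4 = +0.580662
d^4_{-2,-2}(2.0505) = +0.005255 -0.171152 +0.580662 = +0.414765
|D^4_{-2,-2}|² = |d^4_{-2,-2}(β)|² = (+0.414765)² = 0.172030 (the z-rotation phases have unit modulus)

P=0.1720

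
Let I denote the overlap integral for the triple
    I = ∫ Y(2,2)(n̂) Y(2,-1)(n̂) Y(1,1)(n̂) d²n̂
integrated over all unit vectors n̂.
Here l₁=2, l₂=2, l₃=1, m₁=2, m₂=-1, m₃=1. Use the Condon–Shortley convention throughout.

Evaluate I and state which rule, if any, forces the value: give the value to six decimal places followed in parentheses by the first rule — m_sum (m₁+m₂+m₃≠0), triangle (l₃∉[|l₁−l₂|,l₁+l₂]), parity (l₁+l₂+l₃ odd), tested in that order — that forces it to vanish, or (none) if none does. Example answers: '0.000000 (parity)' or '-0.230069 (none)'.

Σmᵢ = 2 ≠ 0, so the φ-integral vanishes; I = 0

0.000000 (m_sum)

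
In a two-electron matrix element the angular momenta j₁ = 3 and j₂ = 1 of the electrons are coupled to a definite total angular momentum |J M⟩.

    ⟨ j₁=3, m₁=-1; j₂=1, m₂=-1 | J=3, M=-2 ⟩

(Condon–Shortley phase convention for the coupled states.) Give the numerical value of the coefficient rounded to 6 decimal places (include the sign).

+0.645497

√[7·1!5!1!/8! · 2!4!0!2!1!5!] = √(240)
  +(−1)^0/∏(0,1,4,0,1,1)! = 1/24  (running 1/24)
⟨..|..⟩ = √(240)·(1/24) = +0.645497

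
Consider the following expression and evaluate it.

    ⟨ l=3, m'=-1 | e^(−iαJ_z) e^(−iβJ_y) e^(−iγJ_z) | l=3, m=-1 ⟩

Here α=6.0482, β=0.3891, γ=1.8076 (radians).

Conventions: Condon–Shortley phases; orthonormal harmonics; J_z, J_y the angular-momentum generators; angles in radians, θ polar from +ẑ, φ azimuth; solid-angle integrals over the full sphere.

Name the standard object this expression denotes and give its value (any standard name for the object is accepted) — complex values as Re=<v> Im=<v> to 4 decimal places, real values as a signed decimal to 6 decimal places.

This is a Wigner D-matrix element — the rotation-matrix element ⟨l m'| R(α,β,γ) |l m⟩ in the angular-momentum basis.
D^3_{-1,-1}(6.0482,0.3891,1.8076) = e^{-i·-1·6.0482}·d^3_{-1,-1}(0.3891)·e^{-i·-1·1.8076}. Compute d first:
Half-angle: c=0.981135, s=0.193325. N=√(2·24·2·24)=48.000000
k: max(0,(-1)−(-1))=0 … min(3+(-1),3−(-1))=2
  k=0: (−1)^0·48.0000/(48)·0.9811^6·0.1933^0 = +0.892015
  k=1: (−1)^1·48.0000/(6)·0.9811^4·0.1933^2 = -0.277064
  k=2: (−1)^2·48.0000/(8)·0.9811^2·0.1933^4 = +0.008068
d^3_{-1,-1}(0.3891) = +0.892015 -0.277064 +0.008068 = +0.623018
Attach z-rotation phases: D = e^{-i(-1)(6.0482)}·(+0.623018)·e^{-i(-1)(1.8076)} = -0.001133+0.623017i

Wigner D-matrix element, Re=-0.0011 Im=0.6230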